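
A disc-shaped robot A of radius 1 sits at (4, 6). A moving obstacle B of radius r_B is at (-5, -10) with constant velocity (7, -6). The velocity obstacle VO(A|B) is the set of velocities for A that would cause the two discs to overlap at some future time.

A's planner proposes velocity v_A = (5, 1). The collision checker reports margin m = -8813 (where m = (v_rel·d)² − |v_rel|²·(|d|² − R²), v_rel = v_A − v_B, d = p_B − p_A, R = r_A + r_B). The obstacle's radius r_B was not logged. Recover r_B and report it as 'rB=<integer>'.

m = -8813
d = (-9, -16);  v_rel = (-2, 7),  |v_rel|² = 53
v_rel×d = (-2)·(-16) − (7)·(-9) = 95
since m = R²·53 − 95²:  R² = (9025 + -8813) / 53 = 4
R = √4 = 2  ⇒  r_B = 2 − 1 = 1

rB=1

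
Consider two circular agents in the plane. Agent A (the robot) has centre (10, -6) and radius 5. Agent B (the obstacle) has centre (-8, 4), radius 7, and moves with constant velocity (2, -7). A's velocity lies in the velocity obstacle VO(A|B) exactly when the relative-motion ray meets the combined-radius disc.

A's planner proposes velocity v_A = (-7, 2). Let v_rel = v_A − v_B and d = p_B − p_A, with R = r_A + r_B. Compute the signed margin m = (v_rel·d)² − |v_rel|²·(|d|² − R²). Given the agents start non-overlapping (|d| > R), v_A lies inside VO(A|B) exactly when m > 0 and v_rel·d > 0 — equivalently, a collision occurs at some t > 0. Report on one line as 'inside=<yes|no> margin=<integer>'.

d = (-18, 10),  |d|² = 424;  R = 5+7 = 12,  c = 424−12² = 280
v_rel = (-9, 9),  |v_rel|² = 162;  v_rel·d = (-9)·(-18) + (9)·(10) = 252
162·t² − 504·t + 280 = 0  ⇒  m = 252² − 162·280 = 18144
m = 18144 > 0,  v_rel·d = 252 > 0  ⇒  inside

inside=yes margin=18144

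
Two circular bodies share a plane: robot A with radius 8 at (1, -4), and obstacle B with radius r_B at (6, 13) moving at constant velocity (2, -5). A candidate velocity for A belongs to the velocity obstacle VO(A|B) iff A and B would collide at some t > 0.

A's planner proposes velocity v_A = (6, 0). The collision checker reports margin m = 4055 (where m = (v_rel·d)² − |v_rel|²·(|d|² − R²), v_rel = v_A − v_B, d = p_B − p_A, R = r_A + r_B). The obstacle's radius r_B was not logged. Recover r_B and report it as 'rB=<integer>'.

m = 4055
d = (5, 17);  v_rel = (4, 5),  |v_rel|² = 41
v_rel×d = (4)·(17) − (5)·(5) = 43
since m = R²·41 − 43²:  R² = (1849 + 4055) / 41 = 144
R = √144 = 12  ⇒  r_B = 12 − 8 = 4

rB=4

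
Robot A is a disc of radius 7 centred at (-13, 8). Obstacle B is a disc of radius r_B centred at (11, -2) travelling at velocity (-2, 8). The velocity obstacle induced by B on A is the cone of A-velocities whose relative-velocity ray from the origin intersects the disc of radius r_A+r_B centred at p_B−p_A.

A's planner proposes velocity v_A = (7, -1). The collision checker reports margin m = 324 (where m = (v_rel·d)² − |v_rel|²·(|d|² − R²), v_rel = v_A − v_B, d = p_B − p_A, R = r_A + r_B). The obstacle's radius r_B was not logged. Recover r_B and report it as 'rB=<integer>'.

m = 324
d = (24, -10);  v_rel = (9, -9),  |v_rel|² = 162
v_rel×d = (9)·(-10) − (-9)·(24) = 126
since m = R²·162 − 126²:  R² = (15876 + 324) / 162 = 100
R = √100 = 10  ⇒  r_B = 10 − 7 = 3

rB=3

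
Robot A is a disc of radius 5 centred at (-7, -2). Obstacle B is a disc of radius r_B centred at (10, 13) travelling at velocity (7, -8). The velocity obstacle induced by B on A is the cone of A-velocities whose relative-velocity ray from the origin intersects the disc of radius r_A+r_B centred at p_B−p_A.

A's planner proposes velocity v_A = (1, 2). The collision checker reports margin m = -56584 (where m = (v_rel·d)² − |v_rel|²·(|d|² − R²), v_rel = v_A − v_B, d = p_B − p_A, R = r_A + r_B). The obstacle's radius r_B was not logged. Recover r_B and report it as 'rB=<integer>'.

m = -56584
d = (17, 15);  v_rel = (-6, 10),  |v_rel|² = 136
v_rel×d = (-6)·(15) − (10)·(17) = -260
since m = R²·136 − (-260)²:  R² = (67600 + -56584) / 136 = 81
R = √81 = 9  ⇒  r_B = 9 − 5 = 4

rB=4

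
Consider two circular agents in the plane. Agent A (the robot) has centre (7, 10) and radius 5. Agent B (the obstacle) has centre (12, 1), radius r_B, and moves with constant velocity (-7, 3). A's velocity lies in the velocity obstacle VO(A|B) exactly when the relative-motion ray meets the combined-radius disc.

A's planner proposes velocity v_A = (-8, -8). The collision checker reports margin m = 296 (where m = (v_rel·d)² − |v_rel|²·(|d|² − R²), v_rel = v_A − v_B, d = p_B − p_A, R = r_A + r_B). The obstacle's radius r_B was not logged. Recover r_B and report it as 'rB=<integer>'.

m = 296
d = (5, -9);  v_rel = (-1, -11),  |v_rel|² = 122
v_rel×d = (-1)·(-9) − (-11)·(5) = 64
since m = R²·122 − 64²:  R² = (4096 + 296) / 122 = 36
R = √36 = 6  ⇒  r_B = 6 − 5 = 1

rB=1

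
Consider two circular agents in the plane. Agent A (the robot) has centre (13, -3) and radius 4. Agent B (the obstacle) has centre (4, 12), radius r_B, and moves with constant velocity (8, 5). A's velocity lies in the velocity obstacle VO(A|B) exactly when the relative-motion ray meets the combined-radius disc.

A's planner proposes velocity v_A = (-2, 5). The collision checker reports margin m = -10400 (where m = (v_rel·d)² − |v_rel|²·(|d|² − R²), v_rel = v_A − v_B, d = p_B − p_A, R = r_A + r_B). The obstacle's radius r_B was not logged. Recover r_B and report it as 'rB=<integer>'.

m = -10400
d = (-9, 15);  v_rel = (-10, 0),  |v_rel|² = 100
v_rel×d = (-10)·(15) − (0)·(-9) = -150
since m = R²·100 − (-150)²:  R² = (22500 + -10400) / 100 = 121
R = √121 = 11  ⇒  r_B = 11 − 4 = 7

rB=7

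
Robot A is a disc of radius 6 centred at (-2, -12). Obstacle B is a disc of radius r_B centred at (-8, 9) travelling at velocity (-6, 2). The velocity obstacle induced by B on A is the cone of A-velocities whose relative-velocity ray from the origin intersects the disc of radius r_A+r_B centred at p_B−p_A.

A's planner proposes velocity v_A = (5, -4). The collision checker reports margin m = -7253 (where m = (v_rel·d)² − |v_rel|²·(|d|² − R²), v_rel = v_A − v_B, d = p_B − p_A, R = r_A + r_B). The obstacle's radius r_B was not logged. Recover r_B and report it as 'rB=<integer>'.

m = -7253
d = (-6, 21);  v_rel = (11, -6),  |v_rel|² = 157
v_rel×d = (11)·(21) − (-6)·(-6) = 195
since m = R²·157 − 195²:  R² = (38025 + -7253) / 157 = 196
R = √196 = 14  ⇒  r_B = 14 − 6 = 8

rB=8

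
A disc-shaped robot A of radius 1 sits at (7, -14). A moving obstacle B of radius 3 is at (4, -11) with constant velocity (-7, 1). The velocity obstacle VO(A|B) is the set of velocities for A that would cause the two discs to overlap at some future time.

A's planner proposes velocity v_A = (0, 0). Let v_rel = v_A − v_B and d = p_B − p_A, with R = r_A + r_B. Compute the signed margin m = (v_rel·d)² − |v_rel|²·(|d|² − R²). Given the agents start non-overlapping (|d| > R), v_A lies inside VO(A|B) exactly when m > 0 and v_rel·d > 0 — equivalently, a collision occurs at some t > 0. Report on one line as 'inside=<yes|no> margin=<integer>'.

d = (-3, 3),  |d|² = 18;  R = 1+3 = 4,  c = 18−4² = 2
v_rel = (7, -1),  |v_rel|² = 50;  v_rel·d = (7)·(-3) + (-1)·(3) = -24
50·t² + 48·t + 2 = 0  ⇒  m = (-24)² − 50·2 = 476
m = 476 > 0,  v_rel·d = -24 < 0  ⇒  outside

inside=no margin=476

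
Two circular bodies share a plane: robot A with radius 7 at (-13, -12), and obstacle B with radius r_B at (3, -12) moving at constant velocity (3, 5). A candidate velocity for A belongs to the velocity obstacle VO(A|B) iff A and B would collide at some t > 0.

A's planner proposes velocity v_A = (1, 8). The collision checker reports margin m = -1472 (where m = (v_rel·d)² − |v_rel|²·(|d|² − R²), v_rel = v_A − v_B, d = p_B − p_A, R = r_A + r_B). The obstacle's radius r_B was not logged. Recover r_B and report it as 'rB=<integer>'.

m = -1472
d = (16, 0);  v_rel = (-2, 3),  |v_rel|² = 13
v_rel×d = (-2)·(0) − (3)·(16) = -48
since m = R²·13 − (-48)²:  R² = (2304 + -1472) / 13 = 64
R = √64 = 8  ⇒  r_B = 8 − 7 = 1

rB=1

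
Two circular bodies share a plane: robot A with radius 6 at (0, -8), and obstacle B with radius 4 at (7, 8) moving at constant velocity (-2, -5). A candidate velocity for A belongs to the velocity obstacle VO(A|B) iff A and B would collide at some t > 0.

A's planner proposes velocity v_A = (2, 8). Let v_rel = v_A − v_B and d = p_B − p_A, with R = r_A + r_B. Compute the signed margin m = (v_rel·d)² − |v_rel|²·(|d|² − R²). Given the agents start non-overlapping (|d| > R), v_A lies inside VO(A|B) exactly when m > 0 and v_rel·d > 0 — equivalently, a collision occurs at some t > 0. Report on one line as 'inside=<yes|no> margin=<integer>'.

d = (7, 16),  |d|² = 305;  R = 6+4 = 10,  c = 305−10² = 205
v_rel = (4, 13),  |v_rel|² = 185;  v_rel·d = (4)·(7) + (13)·(16) = 236
185·t² − 472·t + 205 = 0  ⇒  m = 236² − 185·205 = 17771
m = 17771 > 0,  v_rel·d = 236 > 0  ⇒  inside

inside=yes margin=17771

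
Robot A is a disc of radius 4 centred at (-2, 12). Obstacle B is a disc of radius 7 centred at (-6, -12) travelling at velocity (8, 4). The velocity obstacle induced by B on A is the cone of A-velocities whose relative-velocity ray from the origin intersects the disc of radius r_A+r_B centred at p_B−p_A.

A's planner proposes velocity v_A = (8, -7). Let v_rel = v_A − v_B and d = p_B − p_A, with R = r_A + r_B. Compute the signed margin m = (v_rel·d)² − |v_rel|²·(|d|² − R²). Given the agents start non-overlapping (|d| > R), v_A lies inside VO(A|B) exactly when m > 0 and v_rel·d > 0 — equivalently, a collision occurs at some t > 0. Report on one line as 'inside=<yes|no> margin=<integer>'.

d = (-4, -24),  |d|² = 592;  R = 4+7 = 11,  c = 592−11² = 471
v_rel = (0, -11),  |v_rel|² = 121;  v_rel·d = (0)·(-4) + (-11)·(-24) = 264
121·t² − 528·t + 471 = 0  ⇒  m = 264² − 121·471 = 12705
m = 12705 > 0,  v_rel·d = 264 > 0  ⇒  inside

inside=yes margin=12705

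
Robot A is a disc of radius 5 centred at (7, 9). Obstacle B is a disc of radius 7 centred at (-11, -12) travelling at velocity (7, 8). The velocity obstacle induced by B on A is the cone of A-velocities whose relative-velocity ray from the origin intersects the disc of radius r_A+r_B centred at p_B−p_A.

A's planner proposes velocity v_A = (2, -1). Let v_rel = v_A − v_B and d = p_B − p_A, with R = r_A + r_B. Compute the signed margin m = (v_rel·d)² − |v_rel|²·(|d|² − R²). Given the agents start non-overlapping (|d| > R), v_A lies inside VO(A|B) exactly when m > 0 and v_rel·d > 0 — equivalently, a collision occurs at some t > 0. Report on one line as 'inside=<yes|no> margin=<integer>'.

d = (-18, -21),  |d|² = 765;  R = 5+7 = 12,  c = 765−12² = 621
v_rel = (-5, -9),  |v_rel|² = 106;  v_rel·d = (-5)·(-18) + (-9)·(-21) = 279
106·t² − 558·t + 621 = 0  ⇒  m = 279² − 106·621 = 12015
m = 12015 > 0,  v_rel·d = 279 > 0  ⇒  inside

inside=yes margin=12015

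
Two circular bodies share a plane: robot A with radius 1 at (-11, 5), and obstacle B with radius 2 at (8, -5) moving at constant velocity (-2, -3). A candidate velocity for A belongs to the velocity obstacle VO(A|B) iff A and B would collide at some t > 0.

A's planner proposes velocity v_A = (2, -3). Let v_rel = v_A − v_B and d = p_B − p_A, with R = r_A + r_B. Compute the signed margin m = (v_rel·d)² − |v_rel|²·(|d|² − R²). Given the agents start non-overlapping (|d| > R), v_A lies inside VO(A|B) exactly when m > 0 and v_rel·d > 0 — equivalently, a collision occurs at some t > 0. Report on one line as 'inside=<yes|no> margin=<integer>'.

d = (19, -10),  |d|² = 461;  R = 1+2 = 3,  c = 461−3² = 452
v_rel = (4, 0),  |v_rel|² = 16;  v_rel·d = (4)·(19) + (0)·(-10) = 76
16·t² − 152·t + 452 = 0  ⇒  m = 76² − 16·452 = -1456
m = -1456 < 0,  v_rel·d = 76 > 0  ⇒  outside

inside=no margin=-1456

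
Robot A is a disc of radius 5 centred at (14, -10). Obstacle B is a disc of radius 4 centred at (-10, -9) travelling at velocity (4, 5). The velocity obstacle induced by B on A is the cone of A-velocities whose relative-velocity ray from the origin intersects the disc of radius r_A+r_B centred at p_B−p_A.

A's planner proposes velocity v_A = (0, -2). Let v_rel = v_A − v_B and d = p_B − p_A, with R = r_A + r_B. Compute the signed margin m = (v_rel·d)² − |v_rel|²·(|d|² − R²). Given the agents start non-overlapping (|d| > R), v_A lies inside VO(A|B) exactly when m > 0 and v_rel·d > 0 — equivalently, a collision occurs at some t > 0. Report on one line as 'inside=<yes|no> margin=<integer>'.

d = (-24, 1),  |d|² = 577;  R = 5+4 = 9,  c = 577−9² = 496
v_rel = (-4, -7),  |v_rel|² = 65;  v_rel·d = (-4)·(-24) + (-7)·(1) = 89
65·t² − 178·t + 496 = 0  ⇒  m = 89² − 65·496 = -24319
m = -24319 < 0,  v_rel·d = 89 > 0  ⇒  outside

inside=no margin=-24319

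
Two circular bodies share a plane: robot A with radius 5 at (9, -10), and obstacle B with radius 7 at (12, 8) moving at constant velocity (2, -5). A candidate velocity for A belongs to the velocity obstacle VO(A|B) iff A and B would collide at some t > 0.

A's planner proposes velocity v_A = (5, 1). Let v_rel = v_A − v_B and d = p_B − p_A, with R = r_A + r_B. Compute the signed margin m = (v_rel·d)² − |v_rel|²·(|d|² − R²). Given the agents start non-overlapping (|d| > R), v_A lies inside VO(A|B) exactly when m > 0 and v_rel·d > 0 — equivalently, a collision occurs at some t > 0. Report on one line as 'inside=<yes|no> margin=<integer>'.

d = (3, 18),  |d|² = 333;  R = 5+7 = 12,  c = 333−12² = 189
v_rel = (3, 6),  |v_rel|² = 45;  v_rel·d = (3)·(3) + (6)·(18) = 117
45·t² − 234·t + 189 = 0  ⇒  m = 117² − 45·189 = 5184
m = 5184 > 0,  v_rel·d = 117 > 0  ⇒  inside

inside=yes margin=5184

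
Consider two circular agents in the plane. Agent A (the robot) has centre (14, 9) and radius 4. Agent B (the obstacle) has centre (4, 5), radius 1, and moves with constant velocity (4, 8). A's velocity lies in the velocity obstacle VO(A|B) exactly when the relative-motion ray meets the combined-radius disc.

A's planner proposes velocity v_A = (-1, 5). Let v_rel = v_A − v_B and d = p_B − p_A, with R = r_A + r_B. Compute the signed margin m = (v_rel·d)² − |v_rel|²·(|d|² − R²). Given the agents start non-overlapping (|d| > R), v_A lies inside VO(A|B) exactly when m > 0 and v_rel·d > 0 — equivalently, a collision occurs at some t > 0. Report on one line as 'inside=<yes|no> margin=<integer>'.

d = (-10, -4),  |d|² = 116;  R = 4+1 = 5,  c = 116−5² = 91
v_rel = (-5, -3),  |v_rel|² = 34;  v_rel·d = (-5)·(-10) + (-3)·(-4) = 62
34·t² − 124·t + 91 = 0  ⇒  m = 62² − 34·91 = 750
m = 750 > 0,  v_rel·d = 62 > 0  ⇒  inside

inside=yes margin=750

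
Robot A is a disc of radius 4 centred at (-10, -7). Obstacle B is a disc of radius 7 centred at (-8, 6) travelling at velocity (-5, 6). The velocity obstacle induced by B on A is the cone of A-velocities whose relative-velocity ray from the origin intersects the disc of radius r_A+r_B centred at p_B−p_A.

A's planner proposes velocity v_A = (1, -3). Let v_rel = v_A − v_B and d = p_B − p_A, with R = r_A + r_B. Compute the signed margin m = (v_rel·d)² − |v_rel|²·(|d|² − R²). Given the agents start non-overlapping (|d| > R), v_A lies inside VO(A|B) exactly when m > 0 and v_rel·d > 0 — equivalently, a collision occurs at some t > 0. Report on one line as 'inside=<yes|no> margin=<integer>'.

d = (2, 13),  |d|² = 173;  R = 4+7 = 11,  c = 173−11² = 52
v_rel = (6, -9),  |v_rel|² = 117;  v_rel·d = (6)·(2) + (-9)·(13) = -105
117·t² + 210·t + 52 = 0  ⇒  m = (-105)² − 117·52 = 4941
m = 4941 > 0,  v_rel·d = -105 < 0  ⇒  outside

inside=no margin=4941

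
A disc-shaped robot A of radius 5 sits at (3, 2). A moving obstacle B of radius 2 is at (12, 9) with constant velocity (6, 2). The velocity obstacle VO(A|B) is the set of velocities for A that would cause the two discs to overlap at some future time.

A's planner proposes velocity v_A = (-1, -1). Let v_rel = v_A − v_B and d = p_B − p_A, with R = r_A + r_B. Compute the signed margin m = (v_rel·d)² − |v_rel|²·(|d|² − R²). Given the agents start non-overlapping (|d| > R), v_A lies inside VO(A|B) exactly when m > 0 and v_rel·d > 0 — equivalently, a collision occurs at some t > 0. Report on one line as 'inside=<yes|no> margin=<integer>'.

d = (9, 7),  |d|² = 130;  R = 5+2 = 7,  c = 130−7² = 81
v_rel = (-7, -3),  |v_rel|² = 58;  v_rel·d = (-7)·(9) + (-3)·(7) = -84
58·t² + 168·t + 81 = 0  ⇒  m = (-84)² − 58·81 = 2358
m = 2358 > 0,  v_rel·d = -84 < 0  ⇒  outside

inside=no margin=2358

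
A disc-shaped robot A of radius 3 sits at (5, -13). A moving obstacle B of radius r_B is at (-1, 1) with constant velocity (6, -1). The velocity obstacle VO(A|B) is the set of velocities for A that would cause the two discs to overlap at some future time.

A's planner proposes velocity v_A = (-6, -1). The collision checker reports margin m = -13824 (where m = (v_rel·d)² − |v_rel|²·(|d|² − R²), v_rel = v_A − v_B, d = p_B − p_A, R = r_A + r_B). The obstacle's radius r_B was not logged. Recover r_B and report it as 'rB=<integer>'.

m = -13824
d = (-6, 14);  v_rel = (-12, 0),  |v_rel|² = 144
v_rel×d = (-12)·(14) − (0)·(-6) = -168
since m = R²·144 − (-168)²:  R² = (28224 + -13824) / 144 = 100
R = √100 = 10  ⇒  r_B = 10 − 3 = 7

rB=7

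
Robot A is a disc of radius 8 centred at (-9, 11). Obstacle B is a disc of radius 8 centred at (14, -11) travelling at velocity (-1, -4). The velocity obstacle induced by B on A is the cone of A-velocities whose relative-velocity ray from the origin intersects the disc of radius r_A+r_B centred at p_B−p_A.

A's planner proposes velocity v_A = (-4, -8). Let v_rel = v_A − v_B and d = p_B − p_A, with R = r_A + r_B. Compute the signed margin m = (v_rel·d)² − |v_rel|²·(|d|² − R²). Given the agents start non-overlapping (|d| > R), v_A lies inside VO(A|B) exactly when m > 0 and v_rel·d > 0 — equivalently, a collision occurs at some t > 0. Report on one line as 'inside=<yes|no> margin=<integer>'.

d = (23, -22),  |d|² = 1013;  R = 8+8 = 16,  c = 1013−16² = 757
v_rel = (-3, -4),  |v_rel|² = 25;  v_rel·d = (-3)·(23) + (-4)·(-22) = 19
25·t² − 38·t + 757 = 0  ⇒  m = 19² − 25·757 = -18564
m = -18564 < 0,  v_rel·d = 19 > 0  ⇒  outside

inside=no margin=-18564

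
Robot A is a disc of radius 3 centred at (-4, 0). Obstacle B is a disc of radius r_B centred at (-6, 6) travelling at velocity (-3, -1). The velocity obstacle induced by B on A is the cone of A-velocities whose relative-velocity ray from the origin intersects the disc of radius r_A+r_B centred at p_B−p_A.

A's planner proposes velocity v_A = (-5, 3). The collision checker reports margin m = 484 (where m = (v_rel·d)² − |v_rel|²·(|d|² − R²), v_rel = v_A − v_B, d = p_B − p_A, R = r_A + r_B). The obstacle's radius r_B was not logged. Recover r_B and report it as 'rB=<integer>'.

m = 484
d = (-2, 6);  v_rel = (-2, 4),  |v_rel|² = 20
v_rel×d = (-2)·(6) − (4)·(-2) = -4
since m = R²·20 − (-4)²:  R² = (16 + 484) / 20 = 25
R = √25 = 5  ⇒  r_B = 5 − 3 = 2

rB=2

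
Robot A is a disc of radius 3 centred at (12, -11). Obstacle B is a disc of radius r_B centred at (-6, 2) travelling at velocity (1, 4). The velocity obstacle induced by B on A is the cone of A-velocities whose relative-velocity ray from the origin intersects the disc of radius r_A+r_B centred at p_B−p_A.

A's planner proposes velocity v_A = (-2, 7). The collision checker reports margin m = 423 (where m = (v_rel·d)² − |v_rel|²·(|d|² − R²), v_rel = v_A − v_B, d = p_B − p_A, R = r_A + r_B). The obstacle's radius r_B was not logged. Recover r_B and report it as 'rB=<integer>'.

m = 423
d = (-18, 13);  v_rel = (-3, 3),  |v_rel|² = 18
v_rel×d = (-3)·(13) − (3)·(-18) = 15
since m = R²·18 − 15²:  R² = (225 + 423) / 18 = 36
R = √36 = 6  ⇒  r_B = 6 − 3 = 3

rB=3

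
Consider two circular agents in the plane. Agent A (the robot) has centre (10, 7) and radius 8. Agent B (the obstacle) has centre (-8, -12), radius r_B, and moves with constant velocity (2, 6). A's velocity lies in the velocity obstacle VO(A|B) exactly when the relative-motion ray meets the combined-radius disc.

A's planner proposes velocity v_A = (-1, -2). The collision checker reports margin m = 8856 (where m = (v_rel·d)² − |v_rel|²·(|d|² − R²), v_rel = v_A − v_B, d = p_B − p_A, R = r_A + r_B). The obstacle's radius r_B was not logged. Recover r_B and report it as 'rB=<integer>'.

m = 8856
d = (-18, -19);  v_rel = (-3, -8),  |v_rel|² = 73
v_rel×d = (-3)·(-19) − (-8)·(-18) = -87
since m = R²·73 − (-87)²:  R² = (7569 + 8856) / 73 = 225
R = √225 = 15  ⇒  r_B = 15 − 8 = 7

rB=7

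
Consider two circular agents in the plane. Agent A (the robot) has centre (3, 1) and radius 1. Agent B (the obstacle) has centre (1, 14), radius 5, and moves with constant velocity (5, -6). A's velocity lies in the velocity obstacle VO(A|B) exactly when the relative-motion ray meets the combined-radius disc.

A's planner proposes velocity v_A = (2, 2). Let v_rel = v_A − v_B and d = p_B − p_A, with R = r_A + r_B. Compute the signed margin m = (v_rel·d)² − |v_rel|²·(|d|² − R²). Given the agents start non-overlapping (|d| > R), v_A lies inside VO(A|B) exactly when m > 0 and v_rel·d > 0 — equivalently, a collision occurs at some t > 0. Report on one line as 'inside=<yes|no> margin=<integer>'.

d = (-2, 13),  |d|² = 173;  R = 1+5 = 6,  c = 173−6² = 137
v_rel = (-3, 8),  |v_rel|² = 73;  v_rel·d = (-3)·(-2) + (8)·(13) = 110
73·t² − 220·t + 137 = 0  ⇒  m = 110² − 73·137 = 2099
m = 2099 > 0,  v_rel·d = 110 > 0  ⇒  inside

inside=yes margin=2099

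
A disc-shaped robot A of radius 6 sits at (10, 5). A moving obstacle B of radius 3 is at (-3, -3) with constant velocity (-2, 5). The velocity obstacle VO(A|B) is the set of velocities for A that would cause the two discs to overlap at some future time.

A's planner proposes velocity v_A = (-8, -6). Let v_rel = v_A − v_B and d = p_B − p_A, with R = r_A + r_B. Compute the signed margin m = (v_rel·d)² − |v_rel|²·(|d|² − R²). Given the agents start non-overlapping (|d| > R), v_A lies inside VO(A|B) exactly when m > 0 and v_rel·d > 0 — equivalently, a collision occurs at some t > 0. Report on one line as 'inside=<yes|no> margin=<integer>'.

d = (-13, -8),  |d|² = 233;  R = 6+3 = 9,  c = 233−9² = 152
v_rel = (-6, -11),  |v_rel|² = 157;  v_rel·d = (-6)·(-13) + (-11)·(-8) = 166
157·t² − 332·t + 152 = 0  ⇒  m = 166² − 157·152 = 3692
m = 3692 > 0,  v_rel·d = 166 > 0  ⇒  inside

inside=yes margin=3692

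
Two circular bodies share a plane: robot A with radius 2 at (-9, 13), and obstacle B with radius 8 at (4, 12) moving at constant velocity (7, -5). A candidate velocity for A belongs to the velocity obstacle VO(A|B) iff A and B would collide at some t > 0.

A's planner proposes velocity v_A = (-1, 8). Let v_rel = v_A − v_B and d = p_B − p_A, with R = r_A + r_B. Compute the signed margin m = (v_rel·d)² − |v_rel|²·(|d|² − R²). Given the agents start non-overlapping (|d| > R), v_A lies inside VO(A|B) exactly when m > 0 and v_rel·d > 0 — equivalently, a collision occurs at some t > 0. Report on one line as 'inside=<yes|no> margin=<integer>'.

d = (13, -1),  |d|² = 170;  R = 2+8 = 10,  c = 170−10² = 70
v_rel = (-8, 13),  |v_rel|² = 233;  v_rel·d = (-8)·(13) + (13)·(-1) = -117
233·t² + 234·t + 70 = 0  ⇒  m = (-117)² − 233·70 = -2621
m = -2621 < 0,  v_rel·d = -117 < 0  ⇒  outside

inside=no margin=-2621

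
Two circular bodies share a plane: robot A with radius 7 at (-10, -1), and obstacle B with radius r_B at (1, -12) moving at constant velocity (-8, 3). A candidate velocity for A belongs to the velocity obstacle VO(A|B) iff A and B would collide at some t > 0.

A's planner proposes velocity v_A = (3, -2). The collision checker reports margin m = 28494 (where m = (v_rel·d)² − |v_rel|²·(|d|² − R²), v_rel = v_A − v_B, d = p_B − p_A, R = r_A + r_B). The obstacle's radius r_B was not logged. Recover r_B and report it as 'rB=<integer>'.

m = 28494
d = (11, -11);  v_rel = (11, -5),  |v_rel|² = 146
v_rel×d = (11)·(-11) − (-5)·(11) = -66
since m = R²·146 − (-66)²:  R² = (4356 + 28494) / 146 = 225
R = √225 = 15  ⇒  r_B = 15 − 7 = 8

rB=8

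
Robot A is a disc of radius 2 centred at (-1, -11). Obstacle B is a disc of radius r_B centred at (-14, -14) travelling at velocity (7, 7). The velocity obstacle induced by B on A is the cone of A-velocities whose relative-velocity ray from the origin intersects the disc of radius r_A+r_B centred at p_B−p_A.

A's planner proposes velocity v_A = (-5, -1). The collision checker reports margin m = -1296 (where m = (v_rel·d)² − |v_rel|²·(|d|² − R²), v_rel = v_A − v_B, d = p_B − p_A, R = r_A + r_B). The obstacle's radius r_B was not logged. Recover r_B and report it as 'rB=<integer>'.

m = -1296
d = (-13, -3);  v_rel = (-12, -8),  |v_rel|² = 208
v_rel×d = (-12)·(-3) − (-8)·(-13) = -68
since m = R²·208 − (-68)²:  R² = (4624 + -1296) / 208 = 16
R = √16 = 4  ⇒  r_B = 4 − 2 = 2

rB=2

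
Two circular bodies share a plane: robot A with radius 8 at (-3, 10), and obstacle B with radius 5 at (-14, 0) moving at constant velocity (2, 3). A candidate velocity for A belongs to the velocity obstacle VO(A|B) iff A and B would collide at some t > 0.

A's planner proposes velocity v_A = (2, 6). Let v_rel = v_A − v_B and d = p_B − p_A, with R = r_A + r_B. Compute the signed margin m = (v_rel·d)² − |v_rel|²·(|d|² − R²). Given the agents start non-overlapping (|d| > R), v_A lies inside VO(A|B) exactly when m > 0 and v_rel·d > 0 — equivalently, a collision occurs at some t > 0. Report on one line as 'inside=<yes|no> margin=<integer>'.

d = (-11, -10),  |d|² = 221;  R = 8+5 = 13,  c = 221−13² = 52
v_rel = (0, 3),  |v_rel|² = 9;  v_rel·d = (0)·(-11) + (3)·(-10) = -30
9·t² + 60·t + 52 = 0  ⇒  m = (-30)² − 9·52 = 432
m = 432 > 0,  v_rel·d = -30 < 0  ⇒  outside

inside=no margin=432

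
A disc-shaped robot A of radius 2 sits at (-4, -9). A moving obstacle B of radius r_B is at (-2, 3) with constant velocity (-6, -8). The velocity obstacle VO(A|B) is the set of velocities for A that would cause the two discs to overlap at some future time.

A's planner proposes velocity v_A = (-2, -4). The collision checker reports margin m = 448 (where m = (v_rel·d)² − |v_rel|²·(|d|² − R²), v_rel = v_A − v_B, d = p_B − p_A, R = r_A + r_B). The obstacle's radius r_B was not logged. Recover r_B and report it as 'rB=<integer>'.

m = 448
d = (2, 12);  v_rel = (4, 4),  |v_rel|² = 32
v_rel×d = (4)·(12) − (4)·(2) = 40
since m = R²·32 − 40²:  R² = (1600 + 448) / 32 = 64
R = √64 = 8  ⇒  r_B = 8 − 2 = 6

rB=6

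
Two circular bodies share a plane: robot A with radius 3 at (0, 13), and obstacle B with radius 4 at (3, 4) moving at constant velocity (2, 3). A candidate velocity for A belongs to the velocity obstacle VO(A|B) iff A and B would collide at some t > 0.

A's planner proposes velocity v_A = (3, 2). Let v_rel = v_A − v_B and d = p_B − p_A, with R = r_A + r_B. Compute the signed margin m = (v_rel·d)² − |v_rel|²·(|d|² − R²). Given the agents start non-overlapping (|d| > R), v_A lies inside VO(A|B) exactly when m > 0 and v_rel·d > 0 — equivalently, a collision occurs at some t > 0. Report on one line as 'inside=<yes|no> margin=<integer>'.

d = (3, -9),  |d|² = 90;  R = 3+4 = 7,  c = 90−7² = 41
v_rel = (1, -1),  |v_rel|² = 2;  v_rel·d = (1)·(3) + (-1)·(-9) = 12
2·t² − 24·t + 41 = 0  ⇒  m = 12² − 2·41 = 62
m = 62 > 0,  v_rel·d = 12 > 0  ⇒  inside

inside=yes margin=62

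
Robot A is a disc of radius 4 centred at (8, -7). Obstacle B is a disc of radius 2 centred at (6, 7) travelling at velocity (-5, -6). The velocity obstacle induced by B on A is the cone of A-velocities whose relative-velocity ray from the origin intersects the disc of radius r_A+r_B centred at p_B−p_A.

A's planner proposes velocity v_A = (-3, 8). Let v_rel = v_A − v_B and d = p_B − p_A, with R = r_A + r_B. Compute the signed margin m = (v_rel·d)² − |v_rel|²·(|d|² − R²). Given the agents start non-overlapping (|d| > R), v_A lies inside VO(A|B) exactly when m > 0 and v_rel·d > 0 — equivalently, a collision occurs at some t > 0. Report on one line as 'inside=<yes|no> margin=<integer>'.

d = (-2, 14),  |d|² = 200;  R = 4+2 = 6,  c = 200−6² = 164
v_rel = (2, 14),  |v_rel|² = 200;  v_rel·d = (2)·(-2) + (14)·(14) = 192
200·t² − 384·t + 164 = 0  ⇒  m = 192² − 200·164 = 4064
m = 4064 > 0,  v_rel·d = 192 > 0  ⇒  inside

inside=yes margin=4064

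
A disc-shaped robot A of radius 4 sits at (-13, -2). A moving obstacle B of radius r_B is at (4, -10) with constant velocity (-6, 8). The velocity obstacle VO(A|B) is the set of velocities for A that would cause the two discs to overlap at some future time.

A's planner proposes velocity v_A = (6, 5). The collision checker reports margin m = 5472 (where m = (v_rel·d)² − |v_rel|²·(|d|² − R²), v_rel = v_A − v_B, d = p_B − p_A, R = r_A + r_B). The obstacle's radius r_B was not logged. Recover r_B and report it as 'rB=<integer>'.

m = 5472
d = (17, -8);  v_rel = (12, -3),  |v_rel|² = 153
v_rel×d = (12)·(-8) − (-3)·(17) = -45
since m = R²·153 − (-45)²:  R² = (2025 + 5472) / 153 = 49
R = √49 = 7  ⇒  r_B = 7 − 4 = 3

rB=3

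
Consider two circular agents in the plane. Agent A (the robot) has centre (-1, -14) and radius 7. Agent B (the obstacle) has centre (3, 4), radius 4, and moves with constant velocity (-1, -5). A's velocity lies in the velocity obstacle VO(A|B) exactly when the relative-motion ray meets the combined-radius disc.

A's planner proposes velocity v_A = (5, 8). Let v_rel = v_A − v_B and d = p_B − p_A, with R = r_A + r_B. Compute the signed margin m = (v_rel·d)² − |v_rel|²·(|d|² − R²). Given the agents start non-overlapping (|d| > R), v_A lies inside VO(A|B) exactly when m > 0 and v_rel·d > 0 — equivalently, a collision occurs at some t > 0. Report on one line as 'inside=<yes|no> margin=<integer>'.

d = (4, 18),  |d|² = 340;  R = 7+4 = 11,  c = 340−11² = 219
v_rel = (6, 13),  |v_rel|² = 205;  v_rel·d = (6)·(4) + (13)·(18) = 258
205·t² − 516·t + 219 = 0  ⇒  m = 258² − 205·219 = 21669
m = 21669 > 0,  v_rel·d = 258 > 0  ⇒  inside

inside=yes margin=21669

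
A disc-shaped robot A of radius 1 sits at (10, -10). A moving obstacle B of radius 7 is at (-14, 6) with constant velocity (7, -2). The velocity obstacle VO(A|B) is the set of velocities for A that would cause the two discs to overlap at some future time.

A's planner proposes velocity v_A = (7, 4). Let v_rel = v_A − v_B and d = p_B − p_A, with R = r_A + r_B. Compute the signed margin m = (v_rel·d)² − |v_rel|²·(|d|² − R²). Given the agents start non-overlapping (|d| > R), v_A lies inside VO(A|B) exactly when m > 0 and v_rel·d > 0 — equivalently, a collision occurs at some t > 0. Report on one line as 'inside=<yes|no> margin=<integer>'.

d = (-24, 16),  |d|² = 832;  R = 1+7 = 8,  c = 832−8² = 768
v_rel = (0, 6),  |v_rel|² = 36;  v_rel·d = (0)·(-24) + (6)·(16) = 96
36·t² − 192·t + 768 = 0  ⇒  m = 96² − 36·768 = -18432
m = -18432 < 0,  v_rel·d = 96 > 0  ⇒  outside

inside=no margin=-18432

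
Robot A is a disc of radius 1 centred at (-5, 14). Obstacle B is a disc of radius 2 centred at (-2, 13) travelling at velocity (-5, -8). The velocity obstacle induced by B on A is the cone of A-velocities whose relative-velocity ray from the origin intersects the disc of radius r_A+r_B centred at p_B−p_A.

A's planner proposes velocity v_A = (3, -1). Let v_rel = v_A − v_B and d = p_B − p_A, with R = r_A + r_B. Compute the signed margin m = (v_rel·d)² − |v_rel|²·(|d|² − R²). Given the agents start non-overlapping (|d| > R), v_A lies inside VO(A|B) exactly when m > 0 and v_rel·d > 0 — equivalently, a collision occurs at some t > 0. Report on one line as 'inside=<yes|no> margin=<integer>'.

d = (3, -1),  |d|² = 10;  R = 1+2 = 3,  c = 10−3² = 1
v_rel = (8, 7),  |v_rel|² = 113;  v_rel·d = (8)·(3) + (7)·(-1) = 17
113·t² − 34·t + 1 = 0  ⇒  m = 17² − 113·1 = 176
m = 176 > 0,  v_rel·d = 17 > 0  ⇒  inside

inside=yes margin=176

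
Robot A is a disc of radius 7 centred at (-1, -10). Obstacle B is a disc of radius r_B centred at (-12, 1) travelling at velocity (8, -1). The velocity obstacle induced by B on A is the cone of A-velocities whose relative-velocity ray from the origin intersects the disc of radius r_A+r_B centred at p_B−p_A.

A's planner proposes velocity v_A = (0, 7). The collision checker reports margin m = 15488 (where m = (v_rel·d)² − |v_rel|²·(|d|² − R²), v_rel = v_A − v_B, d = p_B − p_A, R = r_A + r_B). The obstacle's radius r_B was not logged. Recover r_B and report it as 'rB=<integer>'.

m = 15488
d = (-11, 11);  v_rel = (-8, 8),  |v_rel|² = 128
v_rel×d = (-8)·(11) − (8)·(-11) = 0
since m = R²·128 − 0²:  R² = (0 + 15488) / 128 = 121
R = √121 = 11  ⇒  r_B = 11 − 7 = 4

rB=4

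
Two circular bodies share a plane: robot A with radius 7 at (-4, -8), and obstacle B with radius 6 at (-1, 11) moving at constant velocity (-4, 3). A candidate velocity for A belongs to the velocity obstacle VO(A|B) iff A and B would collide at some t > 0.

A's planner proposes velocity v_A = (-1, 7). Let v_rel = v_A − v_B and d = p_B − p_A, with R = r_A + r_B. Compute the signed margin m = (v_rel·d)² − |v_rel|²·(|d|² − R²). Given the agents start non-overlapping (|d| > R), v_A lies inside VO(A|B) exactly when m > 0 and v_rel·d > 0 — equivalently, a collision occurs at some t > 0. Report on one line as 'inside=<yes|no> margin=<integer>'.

d = (3, 19),  |d|² = 370;  R = 7+6 = 13,  c = 370−13² = 201
v_rel = (3, 4),  |v_rel|² = 25;  v_rel·d = (3)·(3) + (4)·(19) = 85
25·t² − 170·t + 201 = 0  ⇒  m = 85² − 25·201 = 2200
m = 2200 > 0,  v_rel·d = 85 > 0  ⇒  inside

inside=yes margin=2200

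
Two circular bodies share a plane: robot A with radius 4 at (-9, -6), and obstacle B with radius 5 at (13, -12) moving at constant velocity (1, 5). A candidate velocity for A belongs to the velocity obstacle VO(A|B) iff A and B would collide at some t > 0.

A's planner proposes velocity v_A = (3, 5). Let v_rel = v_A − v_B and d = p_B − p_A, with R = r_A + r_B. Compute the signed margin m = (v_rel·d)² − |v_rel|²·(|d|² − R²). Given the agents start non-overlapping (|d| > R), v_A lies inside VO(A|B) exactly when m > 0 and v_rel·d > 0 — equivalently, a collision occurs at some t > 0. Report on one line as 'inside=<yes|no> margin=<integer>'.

d = (22, -6),  |d|² = 520;  R = 4+5 = 9,  c = 520−9² = 439
v_rel = (2, 0),  |v_rel|² = 4;  v_rel·d = (2)·(22) + (0)·(-6) = 44
4·t² − 88·t + 439 = 0  ⇒  m = 44² − 4·439 = 180
m = 180 > 0,  v_rel·d = 44 > 0  ⇒  inside

inside=yes margin=180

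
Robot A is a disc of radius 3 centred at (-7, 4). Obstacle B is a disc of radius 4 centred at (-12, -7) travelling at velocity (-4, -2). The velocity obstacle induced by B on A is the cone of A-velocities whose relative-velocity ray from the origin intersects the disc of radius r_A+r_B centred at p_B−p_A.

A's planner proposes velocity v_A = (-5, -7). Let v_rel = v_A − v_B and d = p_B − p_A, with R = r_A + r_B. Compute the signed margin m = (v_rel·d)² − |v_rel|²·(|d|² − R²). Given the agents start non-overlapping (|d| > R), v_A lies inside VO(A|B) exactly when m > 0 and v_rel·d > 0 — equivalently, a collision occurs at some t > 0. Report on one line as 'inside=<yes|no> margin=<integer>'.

d = (-5, -11),  |d|² = 146;  R = 3+4 = 7,  c = 146−7² = 97
v_rel = (-1, -5),  |v_rel|² = 26;  v_rel·d = (-1)·(-5) + (-5)·(-11) = 60
26·t² − 120·t + 97 = 0  ⇒  m = 60² − 26·97 = 1078
m = 1078 > 0,  v_rel·d = 60 > 0  ⇒  inside

inside=yes margin=1078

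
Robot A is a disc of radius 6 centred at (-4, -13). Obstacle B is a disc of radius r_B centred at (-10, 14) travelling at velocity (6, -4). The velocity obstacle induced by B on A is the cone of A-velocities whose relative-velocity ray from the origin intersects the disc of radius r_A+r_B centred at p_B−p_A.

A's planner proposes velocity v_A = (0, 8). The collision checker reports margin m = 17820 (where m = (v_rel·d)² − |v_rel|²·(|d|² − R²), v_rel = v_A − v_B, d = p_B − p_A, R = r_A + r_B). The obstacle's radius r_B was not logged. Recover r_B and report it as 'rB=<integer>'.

m = 17820
d = (-6, 27);  v_rel = (-6, 12),  |v_rel|² = 180
v_rel×d = (-6)·(27) − (12)·(-6) = -90
since m = R²·180 − (-90)²:  R² = (8100 + 17820) / 180 = 144
R = √144 = 12  ⇒  r_B = 12 − 6 = 6

rB=6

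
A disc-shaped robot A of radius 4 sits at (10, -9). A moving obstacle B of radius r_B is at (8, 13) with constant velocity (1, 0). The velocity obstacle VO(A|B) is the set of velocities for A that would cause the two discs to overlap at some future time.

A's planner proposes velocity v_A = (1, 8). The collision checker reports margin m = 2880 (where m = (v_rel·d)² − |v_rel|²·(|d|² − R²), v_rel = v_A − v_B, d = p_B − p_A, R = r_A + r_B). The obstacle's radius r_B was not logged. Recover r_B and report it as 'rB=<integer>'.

m = 2880
d = (-2, 22);  v_rel = (0, 8),  |v_rel|² = 64
v_rel×d = (0)·(22) − (8)·(-2) = 16
since m = R²·64 − 16²:  R² = (256 + 2880) / 64 = 49
R = √49 = 7  ⇒  r_B = 7 − 4 = 3

rB=3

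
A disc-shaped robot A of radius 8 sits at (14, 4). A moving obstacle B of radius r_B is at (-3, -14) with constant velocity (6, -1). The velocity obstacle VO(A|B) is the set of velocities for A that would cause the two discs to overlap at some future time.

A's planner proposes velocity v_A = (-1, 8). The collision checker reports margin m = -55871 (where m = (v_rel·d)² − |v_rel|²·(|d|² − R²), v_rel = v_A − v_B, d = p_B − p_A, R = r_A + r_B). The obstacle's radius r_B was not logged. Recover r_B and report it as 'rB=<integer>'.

m = -55871
d = (-17, -18);  v_rel = (-7, 9),  |v_rel|² = 130
v_rel×d = (-7)·(-18) − (9)·(-17) = 279
since m = R²·130 − 279²:  R² = (77841 + -55871) / 130 = 169
R = √169 = 13  ⇒  r_B = 13 − 8 = 5

rB=5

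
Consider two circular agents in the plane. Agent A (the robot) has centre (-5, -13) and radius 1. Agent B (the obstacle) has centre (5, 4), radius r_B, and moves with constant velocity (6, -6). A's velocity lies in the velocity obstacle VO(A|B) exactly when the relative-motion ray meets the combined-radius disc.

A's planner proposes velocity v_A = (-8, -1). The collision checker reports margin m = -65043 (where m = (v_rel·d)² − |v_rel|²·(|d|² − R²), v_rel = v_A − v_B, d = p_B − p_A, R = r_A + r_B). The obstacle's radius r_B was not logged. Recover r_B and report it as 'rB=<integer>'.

m = -65043
d = (10, 17);  v_rel = (-14, 5),  |v_rel|² = 221
v_rel×d = (-14)·(17) − (5)·(10) = -288
since m = R²·221 − (-288)²:  R² = (82944 + -65043) / 221 = 81
R = √81 = 9  ⇒  r_B = 9 − 1 = 8

rB=8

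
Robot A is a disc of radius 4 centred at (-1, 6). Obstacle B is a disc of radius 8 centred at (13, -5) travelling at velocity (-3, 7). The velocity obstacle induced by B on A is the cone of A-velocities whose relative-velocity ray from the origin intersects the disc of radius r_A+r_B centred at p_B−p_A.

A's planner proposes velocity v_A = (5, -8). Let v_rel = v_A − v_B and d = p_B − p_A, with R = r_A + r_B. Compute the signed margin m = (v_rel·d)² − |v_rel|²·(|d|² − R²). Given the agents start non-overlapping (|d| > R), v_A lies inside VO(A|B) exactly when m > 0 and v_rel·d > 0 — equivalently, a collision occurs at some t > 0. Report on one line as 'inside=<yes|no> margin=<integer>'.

d = (14, -11),  |d|² = 317;  R = 4+8 = 12,  c = 317−12² = 173
v_rel = (8, -15),  |v_rel|² = 289;  v_rel·d = (8)·(14) + (-15)·(-11) = 277
289·t² − 554·t + 173 = 0  ⇒  m = 277² − 289·173 = 26732
m = 26732 > 0,  v_rel·d = 277 > 0  ⇒  inside

inside=yes margin=26732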